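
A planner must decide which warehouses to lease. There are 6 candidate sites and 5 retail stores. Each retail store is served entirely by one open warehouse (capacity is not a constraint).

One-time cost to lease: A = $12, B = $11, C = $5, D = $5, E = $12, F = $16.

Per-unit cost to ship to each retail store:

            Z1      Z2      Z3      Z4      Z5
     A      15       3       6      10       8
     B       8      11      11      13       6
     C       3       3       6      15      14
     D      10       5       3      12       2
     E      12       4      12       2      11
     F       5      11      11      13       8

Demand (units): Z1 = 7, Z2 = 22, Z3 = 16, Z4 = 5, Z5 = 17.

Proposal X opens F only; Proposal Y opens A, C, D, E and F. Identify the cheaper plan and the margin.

Proposal Y is cheaper by 441.

Proposal X: {F}: Z1→F 5·7=35, Z2→F 11·22=242, Z3→F 11·16=176, Z4→F 13·5=65, Z5→F 8·17=136. Service 654; fixed 16; total 670.
Proposal Y: {A, C, D, E, F}: Z1→C 3·7=21, Z2→A 3·22=66, Z3→D 3·16=48, Z4→E 2·5=10, Z5→D 2·17=34. Service 179; fixed 50; total 229.
Difference: |670 − 229| = 441.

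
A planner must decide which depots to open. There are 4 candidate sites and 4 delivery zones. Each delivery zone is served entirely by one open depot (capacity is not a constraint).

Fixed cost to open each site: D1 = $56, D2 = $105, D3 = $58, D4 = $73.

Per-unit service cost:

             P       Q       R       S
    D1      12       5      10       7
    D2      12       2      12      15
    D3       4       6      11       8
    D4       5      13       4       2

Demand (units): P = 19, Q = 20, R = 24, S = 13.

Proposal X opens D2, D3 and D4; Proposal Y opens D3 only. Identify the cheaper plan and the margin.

Proposal X: {D2, D3, D4}: P→D3 4·19=76, Q→D2 2·20=40, R→D4 4·24=96, S→D4 2·13=26. Service 238; fixed 236; total 474.
Proposal Y: {D3}: P→D3 4·19=76, Q→D3 6·20=120, R→D3 11·24=264, S→D3 8·13=104. Service 564; fixed 58; total 622.
Difference: |474 − 622| = 148.

Proposal X is cheaper by 148.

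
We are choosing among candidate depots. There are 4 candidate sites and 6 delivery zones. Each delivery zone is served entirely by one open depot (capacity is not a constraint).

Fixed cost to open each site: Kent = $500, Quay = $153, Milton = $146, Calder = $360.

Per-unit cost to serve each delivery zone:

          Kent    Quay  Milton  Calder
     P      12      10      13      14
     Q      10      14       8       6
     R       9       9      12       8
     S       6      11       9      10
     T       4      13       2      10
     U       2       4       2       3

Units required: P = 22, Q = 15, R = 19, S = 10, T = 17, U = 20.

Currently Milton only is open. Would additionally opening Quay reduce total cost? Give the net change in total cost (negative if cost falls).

No — net change +30 (cost rises by 30).

Current service cost with {Milton}: 798.
Adding Quay: each delivery zone re-picks its cheapest; new service cost 675, saving 123.
Extra fixed cost: 153. Net change = 153 − 123 = 30.
(Totals: 944 → 974.)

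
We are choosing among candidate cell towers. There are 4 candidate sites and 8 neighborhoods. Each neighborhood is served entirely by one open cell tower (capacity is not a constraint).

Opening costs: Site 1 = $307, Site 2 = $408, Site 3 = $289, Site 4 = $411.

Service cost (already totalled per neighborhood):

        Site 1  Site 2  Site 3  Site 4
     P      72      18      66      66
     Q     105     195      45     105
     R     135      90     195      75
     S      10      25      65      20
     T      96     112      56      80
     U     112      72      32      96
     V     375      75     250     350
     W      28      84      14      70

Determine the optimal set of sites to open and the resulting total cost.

Open Site 3 only; minimum total cost 1012.

For any fixed open set, each neighborhood goes to its cheapest open site; total = fixed + service.
{Site 3}: P→Site 3 66, Q→Site 3 45, R→Site 3 195, S→Site 3 65, T→Site 3 56, U→Site 3 32, V→Site 3 250, W→Site 3 14. Service 723; fixed 289; total 1012.
{Site 2, Site 3}: service 355 + fixed 697 = 1052
{Site 2}: service 671 + fixed 408 = 1079
{Site 1, Site 2, Site 3, Site 4}: service 325 + fixed 1415 = 1740
No other subset beats 1012.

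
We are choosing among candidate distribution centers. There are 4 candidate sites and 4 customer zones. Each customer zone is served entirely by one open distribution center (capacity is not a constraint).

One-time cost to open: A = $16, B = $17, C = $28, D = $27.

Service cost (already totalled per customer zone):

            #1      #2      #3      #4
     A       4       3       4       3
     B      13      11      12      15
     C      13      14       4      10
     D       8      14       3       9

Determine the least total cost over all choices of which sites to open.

For any fixed open set, each customer zone goes to its cheapest open site; total = fixed + service.
{A}: #1→A 4, #2→A 3, #3→A 4, #4→A 3. Service 14; fixed 16; total 30.
{A, B}: service 14 + fixed 33 = 47
{A, D}: service 13 + fixed 43 = 56
{A, B, C, D}: service 13 + fixed 88 = 101
(All 15 nonempty subsets were checked; A only is lowest.)

Minimum total cost: 30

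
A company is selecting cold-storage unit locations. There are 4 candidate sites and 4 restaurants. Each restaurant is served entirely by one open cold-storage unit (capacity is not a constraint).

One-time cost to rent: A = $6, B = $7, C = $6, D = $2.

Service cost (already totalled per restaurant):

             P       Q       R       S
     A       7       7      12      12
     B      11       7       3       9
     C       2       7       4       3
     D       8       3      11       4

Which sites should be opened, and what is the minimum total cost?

Open C and D; minimum total cost 20.

For any fixed open set, each restaurant goes to its cheapest open site; total = fixed + service.
{C, D}: P→C 2, Q→D 3, R→C 4, S→C 3. Service 12; fixed 8; total 20.
{C}: service 16 + fixed 6 = 22
{A, C, D}: service 12 + fixed 14 = 26
{A, B, C, D}: service 11 + fixed 21 = 32
(All 15 nonempty subsets were checked; C and D is lowest.)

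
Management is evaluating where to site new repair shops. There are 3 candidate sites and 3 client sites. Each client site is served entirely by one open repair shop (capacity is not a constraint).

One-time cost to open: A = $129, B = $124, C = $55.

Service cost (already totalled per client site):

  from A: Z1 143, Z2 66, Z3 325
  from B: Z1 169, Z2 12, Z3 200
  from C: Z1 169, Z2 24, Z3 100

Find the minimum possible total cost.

For any fixed open set, each client site goes to its cheapest open site; total = fixed + service.
{C}: Z1→C 169, Z2→C 24, Z3→C 100. Service 293; fixed 55; total 348.
{A, C}: service 267 + fixed 184 = 451
{B, C}: service 281 + fixed 179 = 460
{A, B, C}: service 255 + fixed 308 = 563
No other subset beats 348.

Minimum total cost: 348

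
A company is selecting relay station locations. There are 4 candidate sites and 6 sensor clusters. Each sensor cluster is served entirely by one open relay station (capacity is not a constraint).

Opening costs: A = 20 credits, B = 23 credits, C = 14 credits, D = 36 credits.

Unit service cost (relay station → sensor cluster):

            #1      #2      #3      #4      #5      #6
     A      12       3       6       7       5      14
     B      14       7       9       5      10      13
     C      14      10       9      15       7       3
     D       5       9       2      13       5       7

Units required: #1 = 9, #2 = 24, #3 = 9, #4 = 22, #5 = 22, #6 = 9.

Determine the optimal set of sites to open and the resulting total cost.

Open A, B, C and D; minimum total cost 475.

For any fixed open set, each sensor cluster goes to its cheapest open site; total = fixed + service.
{A, B, C, D}: #1→D 5·9=45, #2→A 3·24=72, #3→D 2·9=18, #4→B 5·22=110, #5→A 5·22=110, #6→C 3·9=27. Service 382; fixed 93; total 475.
{A, C, D}: #1→D 5·9=45, #2→A 3·24=72, #3→D 2·9=18, #4→A 7·22=154, #5→A 5·22=110, #6→C 3·9=27. Service 426; fixed 70; total 496.
{A, B, D}: #1→D 5·9=45, #2→A 3·24=72, #3→D 2·9=18, #4→B 5·22=110, #5→A 5·22=110, #6→D 7·9=63. Service 418; fixed 79; total 497.
{C}: #1→C 14·9=126, #2→C 10·24=240, #3→C 9·9=81, #4→C 15·22=330, #5→C 7·22=154, #6→C 3·9=27. Service 958; fixed 14; total 972.
No other subset beats 475.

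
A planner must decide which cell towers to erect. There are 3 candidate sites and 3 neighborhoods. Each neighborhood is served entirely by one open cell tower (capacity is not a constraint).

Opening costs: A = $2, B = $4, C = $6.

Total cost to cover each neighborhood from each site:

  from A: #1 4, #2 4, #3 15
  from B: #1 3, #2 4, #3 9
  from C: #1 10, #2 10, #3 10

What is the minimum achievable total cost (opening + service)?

Minimum total cost: 20

For any fixed open set, each neighborhood goes to its cheapest open site; total = fixed + service.
{B}: #1→B 3, #2→B 4, #3→B 9. Service 16; fixed 4; total 20.
{A, B}: service 16 + fixed 6 = 22
{A}: #1→A 4, #2→A 4, #3→A 15. Service 23; fixed 2; total 25.
{A, B, C}: #1→B 3, #2→A 4, #3→B 9. Service 16; fixed 12; total 28.
(All 7 nonempty subsets were checked; B only is lowest.)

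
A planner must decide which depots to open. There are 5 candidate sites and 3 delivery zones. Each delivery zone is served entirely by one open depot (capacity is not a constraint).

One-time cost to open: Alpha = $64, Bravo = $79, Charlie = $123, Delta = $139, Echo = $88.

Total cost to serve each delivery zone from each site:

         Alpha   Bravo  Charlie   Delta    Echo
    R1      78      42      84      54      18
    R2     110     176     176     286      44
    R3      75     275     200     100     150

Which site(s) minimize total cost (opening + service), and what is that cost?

For any fixed open set, each delivery zone goes to its cheapest open site; total = fixed + service.
{Alpha, Echo}: R1→Echo 18, R2→Echo 44, R3→Alpha 75. Service 137; fixed 152; total 289.
{Echo}: service 212 + fixed 88 = 300
{Alpha}: service 263 + fixed 64 = 327
{Alpha, Bravo, Charlie, Delta, Echo}: R1→Echo 18, R2→Echo 44, R3→Alpha 75. Service 137; fixed 493; total 630.
No other subset beats 289.

Open Alpha and Echo; minimum total cost 289.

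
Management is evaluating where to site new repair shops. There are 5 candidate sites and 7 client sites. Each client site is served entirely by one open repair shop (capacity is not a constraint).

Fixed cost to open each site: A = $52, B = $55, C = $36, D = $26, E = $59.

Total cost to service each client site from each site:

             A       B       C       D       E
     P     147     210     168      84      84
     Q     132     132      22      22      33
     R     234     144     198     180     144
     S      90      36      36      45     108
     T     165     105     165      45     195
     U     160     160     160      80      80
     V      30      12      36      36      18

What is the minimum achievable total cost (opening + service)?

For any fixed open set, each client site goes to its cheapest open site; total = fixed + service.
{B, D}: P→D 84, Q→D 22, R→B 144, S→B 36, T→D 45, U→D 80, V→B 12. Service 423; fixed 81; total 504.
{D}: service 492 + fixed 26 = 518
{D, E}: P→D 84, Q→D 22, R→E 144, S→D 45, T→D 45, U→D 80, V→E 18. Service 438; fixed 85; total 523.
{A, B, C, D, E}: service 423 + fixed 228 = 651
No other subset beats 504.

Minimum total cost: 504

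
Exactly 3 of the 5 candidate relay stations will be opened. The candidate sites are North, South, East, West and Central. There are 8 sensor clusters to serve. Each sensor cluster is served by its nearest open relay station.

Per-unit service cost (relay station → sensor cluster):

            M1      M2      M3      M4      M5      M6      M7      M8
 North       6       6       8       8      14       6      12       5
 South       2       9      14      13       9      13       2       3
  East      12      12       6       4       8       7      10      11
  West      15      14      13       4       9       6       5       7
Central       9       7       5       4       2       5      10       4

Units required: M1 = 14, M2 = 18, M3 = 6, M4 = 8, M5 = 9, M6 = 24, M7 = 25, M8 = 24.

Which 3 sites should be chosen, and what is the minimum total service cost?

With exactly 3 open, each sensor cluster uses its cheapest among the chosen.
{North, South, Central}: M1→South 2·14=28, M2→North 6·18=108, M3→Central 5·6=30, M4→Central 4·8=32, M5→Central 2·9=18, M6→Central 5·24=120, M7→South 2·25=50, M8→South 3·24=72. Service cost 458.
{South, East, Central}: service cost 476
{South, West, Central}: service cost 476
Among all 10 size-3 choices, {North, South, Central} is lowest.

Choose North, South and Central; total service cost 458.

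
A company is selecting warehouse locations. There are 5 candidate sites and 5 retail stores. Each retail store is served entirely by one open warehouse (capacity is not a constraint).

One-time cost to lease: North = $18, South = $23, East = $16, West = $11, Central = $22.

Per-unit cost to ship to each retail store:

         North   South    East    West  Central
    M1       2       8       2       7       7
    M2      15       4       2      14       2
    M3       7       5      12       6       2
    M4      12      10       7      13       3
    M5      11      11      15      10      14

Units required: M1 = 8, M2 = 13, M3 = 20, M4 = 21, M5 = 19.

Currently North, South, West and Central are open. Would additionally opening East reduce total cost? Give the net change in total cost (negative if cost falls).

Current service cost with {North, South, West, Central}: 335.
Adding East: each retail store re-picks its cheapest; new service cost 335, saving 0.
Extra fixed cost: 16. Net change = 16 − 0 = 16.
(Totals: 409 → 425.)

No — net change +16 (cost rises by 16).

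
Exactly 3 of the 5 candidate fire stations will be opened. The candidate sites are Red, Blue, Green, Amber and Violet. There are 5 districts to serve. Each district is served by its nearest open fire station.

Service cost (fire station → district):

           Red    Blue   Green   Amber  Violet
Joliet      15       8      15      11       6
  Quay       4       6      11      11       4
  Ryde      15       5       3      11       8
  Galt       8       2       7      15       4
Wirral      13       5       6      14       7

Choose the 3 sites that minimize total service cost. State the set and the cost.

With exactly 3 open, each district uses its cheapest among the chosen.
{Blue, Green, Violet}: Joliet→Violet 6, Quay→Violet 4, Ryde→Green 3, Galt→Blue 2, Wirral→Blue 5. Service cost 20.
{Red, Blue, Green}: service cost 22
{Red, Blue, Violet}: service cost 22
Among all 10 size-3 choices, {Blue, Green, Violet} is lowest.

Choose Blue, Green and Violet; total service cost 20.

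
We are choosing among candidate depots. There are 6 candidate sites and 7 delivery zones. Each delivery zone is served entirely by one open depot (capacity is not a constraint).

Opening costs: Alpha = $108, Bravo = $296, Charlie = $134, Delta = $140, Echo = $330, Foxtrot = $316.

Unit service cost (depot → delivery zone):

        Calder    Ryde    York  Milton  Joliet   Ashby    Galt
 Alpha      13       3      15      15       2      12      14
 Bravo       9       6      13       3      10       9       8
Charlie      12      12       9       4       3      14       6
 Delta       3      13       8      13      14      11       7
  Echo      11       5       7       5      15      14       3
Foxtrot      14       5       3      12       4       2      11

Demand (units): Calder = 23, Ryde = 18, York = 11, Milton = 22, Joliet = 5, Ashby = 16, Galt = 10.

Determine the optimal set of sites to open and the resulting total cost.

For any fixed open set, each delivery zone goes to its cheapest open site; total = fixed + service.
{Alpha, Charlie, Delta}: Calder→Delta 3·23=69, Ryde→Alpha 3·18=54, York→Delta 8·11=88, Milton→Charlie 4·22=88, Joliet→Alpha 2·5=10, Ashby→Delta 11·16=176, Galt→Charlie 6·10=60. Service 545; fixed 382; total 927.
{Charlie, Delta, Foxtrot}: service 387 + fixed 590 = 977
{Charlie, Delta}: service 712 + fixed 274 = 986
{Alpha, Bravo, Charlie, Delta, Echo, Foxtrot}: Calder→Delta 3·23=69, Ryde→Alpha 3·18=54, York→Foxtrot 3·11=33, Milton→Bravo 3·22=66, Joliet→Alpha 2·5=10, Ashby→Foxtrot 2·16=32, Galt→Echo 3·10=30. Service 294; fixed 1324; total 1618.
No other subset beats 927.

Open Alpha, Charlie and Delta; minimum total cost 927.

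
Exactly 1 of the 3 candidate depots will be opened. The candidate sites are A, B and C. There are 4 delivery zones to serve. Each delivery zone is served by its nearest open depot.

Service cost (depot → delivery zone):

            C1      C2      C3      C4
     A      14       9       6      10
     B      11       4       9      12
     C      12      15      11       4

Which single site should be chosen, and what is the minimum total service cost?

With exactly 1 open, each delivery zone uses its cheapest among the chosen.
{B}: C1→B 11, C2→B 4, C3→B 9, C4→B 12. Service cost 36.
{A}: service cost 39
{C}: service cost 42
Among all 3 size-1 choices, {B} is lowest.

Choose B only; total service cost 36.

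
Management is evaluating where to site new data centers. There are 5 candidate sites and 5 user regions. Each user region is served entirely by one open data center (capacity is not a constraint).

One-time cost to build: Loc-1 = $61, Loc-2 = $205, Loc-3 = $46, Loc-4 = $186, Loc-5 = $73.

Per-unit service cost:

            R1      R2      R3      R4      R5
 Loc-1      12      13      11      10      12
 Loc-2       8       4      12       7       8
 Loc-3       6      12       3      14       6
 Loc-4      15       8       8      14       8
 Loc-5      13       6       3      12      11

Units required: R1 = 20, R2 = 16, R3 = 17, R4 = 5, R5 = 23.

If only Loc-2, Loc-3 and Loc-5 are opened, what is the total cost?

Each user region is assigned to its cheapest site among the open ones.
{Loc-2, Loc-3, Loc-5}: R1→Loc-3 6·20=120, R2→Loc-2 4·16=64, R3→Loc-3 3·17=51, R4→Loc-2 7·5=35, R5→Loc-3 6·23=138. Service 408; fixed 324; total 732.

Total cost: 732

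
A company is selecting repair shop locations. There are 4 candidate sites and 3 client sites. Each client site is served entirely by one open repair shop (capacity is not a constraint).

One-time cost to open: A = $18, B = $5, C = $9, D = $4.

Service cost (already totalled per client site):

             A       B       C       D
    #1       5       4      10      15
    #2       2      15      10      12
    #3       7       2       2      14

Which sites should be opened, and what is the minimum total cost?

For any fixed open set, each client site goes to its cheapest open site; total = fixed + service.
{B}: #1→B 4, #2→B 15, #3→B 2. Service 21; fixed 5; total 26.
{B, D}: #1→B 4, #2→D 12, #3→B 2. Service 18; fixed 9; total 27.
{B, C}: service 16 + fixed 14 = 30
{A, B, C, D}: service 8 + fixed 36 = 44
No other subset beats 26.

Open B only; minimum total cost 26.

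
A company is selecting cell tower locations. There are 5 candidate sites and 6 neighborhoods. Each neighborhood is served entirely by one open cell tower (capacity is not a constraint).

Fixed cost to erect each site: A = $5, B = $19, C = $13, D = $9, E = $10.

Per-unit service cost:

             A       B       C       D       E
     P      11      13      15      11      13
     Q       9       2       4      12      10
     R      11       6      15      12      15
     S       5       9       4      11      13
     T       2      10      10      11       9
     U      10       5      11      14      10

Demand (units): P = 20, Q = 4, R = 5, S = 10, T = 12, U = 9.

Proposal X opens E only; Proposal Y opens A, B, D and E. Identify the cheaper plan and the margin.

Proposal X: {E}: P→E 13·20=260, Q→E 10·4=40, R→E 15·5=75, S→E 13·10=130, T→E 9·12=108, U→E 10·9=90. Service 703; fixed 10; total 713.
Proposal Y: {A, B, D, E}: P→A 11·20=220, Q→B 2·4=8, R→B 6·5=30, S→A 5·10=50, T→A 2·12=24, U→B 5·9=45. Service 377; fixed 43; total 420.
Difference: |713 − 420| = 293.

Proposal Y is cheaper by 293.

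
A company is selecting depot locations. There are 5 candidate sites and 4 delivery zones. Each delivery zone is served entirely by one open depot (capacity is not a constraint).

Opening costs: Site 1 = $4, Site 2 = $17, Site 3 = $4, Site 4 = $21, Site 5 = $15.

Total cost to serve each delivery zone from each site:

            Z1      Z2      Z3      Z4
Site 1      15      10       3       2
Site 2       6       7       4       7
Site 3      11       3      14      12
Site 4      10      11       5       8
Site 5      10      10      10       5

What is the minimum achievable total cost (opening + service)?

For any fixed open set, each delivery zone goes to its cheapest open site; total = fixed + service.
{Site 1, Site 3}: Z1→Site 3 11, Z2→Site 3 3, Z3→Site 1 3, Z4→Site 1 2. Service 19; fixed 8; total 27.
{Site 1}: service 30 + fixed 4 = 34
{Site 1, Site 2}: Z1→Site 2 6, Z2→Site 2 7, Z3→Site 1 3, Z4→Site 1 2. Service 18; fixed 21; total 39.
{Site 1, Site 2, Site 3, Site 4, Site 5}: service 14 + fixed 61 = 75
No other subset beats 27.

Minimum total cost: 27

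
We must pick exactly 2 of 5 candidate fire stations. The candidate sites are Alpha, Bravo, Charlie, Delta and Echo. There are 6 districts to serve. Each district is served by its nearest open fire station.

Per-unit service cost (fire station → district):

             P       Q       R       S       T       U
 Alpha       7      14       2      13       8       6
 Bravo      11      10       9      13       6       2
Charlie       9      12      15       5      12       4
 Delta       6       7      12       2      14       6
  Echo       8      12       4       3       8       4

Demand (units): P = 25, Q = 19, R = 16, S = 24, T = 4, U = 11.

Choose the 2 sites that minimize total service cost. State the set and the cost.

With exactly 2 open, each district uses its cheapest among the chosen.
{Alpha, Delta}: P→Delta 6·25=150, Q→Delta 7·19=133, R→Alpha 2·16=32, S→Delta 2·24=48, T→Alpha 8·4=32, U→Alpha 6·11=66. Service cost 461.
{Delta, Echo}: service cost 471
{Bravo, Delta}: service cost 521
Among all 10 size-2 choices, {Alpha, Delta} is lowest.

Choose Alpha and Delta; total service cost 461.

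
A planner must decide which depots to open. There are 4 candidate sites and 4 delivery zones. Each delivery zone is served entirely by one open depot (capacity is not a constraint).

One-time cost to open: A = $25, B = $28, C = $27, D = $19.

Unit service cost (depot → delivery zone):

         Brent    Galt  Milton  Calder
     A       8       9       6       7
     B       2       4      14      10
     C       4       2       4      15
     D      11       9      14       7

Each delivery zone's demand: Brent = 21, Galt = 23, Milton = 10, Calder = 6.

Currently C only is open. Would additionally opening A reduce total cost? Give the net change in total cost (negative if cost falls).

Current service cost with {C}: 260.
Adding A: each delivery zone re-picks its cheapest; new service cost 212, saving 48.
Extra fixed cost: 25. Net change = 25 − 48 = -23.
(Totals: 287 → 264.)

Yes — net change −23 (cost falls by 23).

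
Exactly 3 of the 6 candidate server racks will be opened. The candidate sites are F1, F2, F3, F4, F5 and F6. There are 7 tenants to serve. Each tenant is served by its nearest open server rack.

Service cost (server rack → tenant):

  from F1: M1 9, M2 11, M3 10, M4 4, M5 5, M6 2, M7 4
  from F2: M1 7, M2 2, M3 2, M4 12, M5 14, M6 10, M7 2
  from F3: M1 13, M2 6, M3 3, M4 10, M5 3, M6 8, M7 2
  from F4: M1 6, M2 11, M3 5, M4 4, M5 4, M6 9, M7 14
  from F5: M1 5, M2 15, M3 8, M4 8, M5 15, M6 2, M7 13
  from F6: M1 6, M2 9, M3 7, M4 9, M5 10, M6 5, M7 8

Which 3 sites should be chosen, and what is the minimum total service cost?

With exactly 3 open, each tenant uses its cheapest among the chosen.
{F2, F4, F5}: M1→F5 5, M2→F2 2, M3→F2 2, M4→F4 4, M5→F4 4, M6→F5 2, M7→F2 2. Service cost 21.
{F1, F2, F3}: service cost 22
{F1, F2, F4}: service cost 22
Among all 20 size-3 choices, {F2, F4, F5} is lowest.

Choose F2, F4 and F5; total service cost 21.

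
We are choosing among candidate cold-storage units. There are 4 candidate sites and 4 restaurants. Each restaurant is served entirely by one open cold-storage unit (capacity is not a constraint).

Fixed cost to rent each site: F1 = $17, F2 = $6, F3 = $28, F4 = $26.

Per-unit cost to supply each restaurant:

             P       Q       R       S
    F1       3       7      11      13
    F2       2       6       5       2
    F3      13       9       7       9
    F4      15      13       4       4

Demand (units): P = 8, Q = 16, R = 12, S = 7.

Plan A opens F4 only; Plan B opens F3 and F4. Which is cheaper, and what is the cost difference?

Plan A: {F4}: P→F4 15·8=120, Q→F4 13·16=208, R→F4 4·12=48, S→F4 4·7=28. Service 404; fixed 26; total 430.
Plan B: {F3, F4}: P→F3 13·8=104, Q→F3 9·16=144, R→F4 4·12=48, S→F4 4·7=28. Service 324; fixed 54; total 378.
Difference: |430 − 378| = 52.

Plan B is cheaper by 52.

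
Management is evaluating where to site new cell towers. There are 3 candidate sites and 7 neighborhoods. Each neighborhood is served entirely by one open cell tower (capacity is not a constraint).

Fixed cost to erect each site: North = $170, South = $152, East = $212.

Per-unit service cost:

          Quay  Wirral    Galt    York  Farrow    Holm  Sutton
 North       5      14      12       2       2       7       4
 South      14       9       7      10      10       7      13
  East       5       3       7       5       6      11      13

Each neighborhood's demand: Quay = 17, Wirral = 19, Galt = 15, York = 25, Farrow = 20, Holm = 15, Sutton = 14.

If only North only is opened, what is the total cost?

Total cost: 952

Each neighborhood is assigned to its cheapest site among the open ones.
{North}: Quay→North 5·17=85, Wirral→North 14·19=266, Galt→North 12·15=180, York→North 2·25=50, Farrow→North 2·20=40, Holm→North 7·15=105, Sutton→North 4·14=56. Service 782; fixed 170; total 952.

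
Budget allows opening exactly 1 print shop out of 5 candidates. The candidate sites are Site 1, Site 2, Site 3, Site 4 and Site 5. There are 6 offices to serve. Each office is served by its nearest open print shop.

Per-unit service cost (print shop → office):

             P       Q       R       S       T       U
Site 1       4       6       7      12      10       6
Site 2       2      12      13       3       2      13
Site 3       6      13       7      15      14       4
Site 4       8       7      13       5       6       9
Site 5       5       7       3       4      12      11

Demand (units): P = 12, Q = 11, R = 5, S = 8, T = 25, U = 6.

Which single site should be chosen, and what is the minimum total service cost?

Choose Site 2 only; total service cost 373.

With exactly 1 open, each office uses its cheapest among the chosen.
{Site 2}: P→Site 2 2·12=24, Q→Site 2 12·11=132, R→Site 2 13·5=65, S→Site 2 3·8=24, T→Site 2 2·25=50, U→Site 2 13·6=78. Service cost 373.
{Site 4}: service cost 482
{Site 1}: service cost 531
Among all 5 size-1 choices, {Site 2} is lowest.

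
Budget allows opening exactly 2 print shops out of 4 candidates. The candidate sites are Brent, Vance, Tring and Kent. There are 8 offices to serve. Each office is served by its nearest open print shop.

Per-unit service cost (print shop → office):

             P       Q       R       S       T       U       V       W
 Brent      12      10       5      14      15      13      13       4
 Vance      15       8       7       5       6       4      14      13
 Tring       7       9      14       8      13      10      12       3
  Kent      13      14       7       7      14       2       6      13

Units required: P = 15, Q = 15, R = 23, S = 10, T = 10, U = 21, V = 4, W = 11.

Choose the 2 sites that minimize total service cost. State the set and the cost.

With exactly 2 open, each office uses its cheapest among the chosen.
{Vance, Tring}: P→Tring 7·15=105, Q→Vance 8·15=120, R→Vance 7·23=161, S→Vance 5·10=50, T→Vance 6·10=60, U→Vance 4·21=84, V→Tring 12·4=48, W→Tring 3·11=33. Service cost 661.
{Tring, Kent}: service cost 700
{Brent, Vance}: service cost 705
Among all 6 size-2 choices, {Vance, Tring} is lowest.

Choose Vance and Tring; total service cost 661.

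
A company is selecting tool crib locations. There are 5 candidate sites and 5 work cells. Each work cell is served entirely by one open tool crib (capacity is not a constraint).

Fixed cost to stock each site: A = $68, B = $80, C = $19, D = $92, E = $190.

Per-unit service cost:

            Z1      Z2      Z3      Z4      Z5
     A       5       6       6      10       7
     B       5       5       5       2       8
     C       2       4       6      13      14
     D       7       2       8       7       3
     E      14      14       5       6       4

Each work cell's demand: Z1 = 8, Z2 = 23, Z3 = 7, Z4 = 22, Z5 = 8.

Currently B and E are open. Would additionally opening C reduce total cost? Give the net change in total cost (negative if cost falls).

Yes — net change −28 (cost falls by 28).

Current service cost with {B, E}: 266.
Adding C: each work cell re-picks its cheapest; new service cost 219, saving 47.
Extra fixed cost: 19. Net change = 19 − 47 = -28.
(Totals: 536 → 508.)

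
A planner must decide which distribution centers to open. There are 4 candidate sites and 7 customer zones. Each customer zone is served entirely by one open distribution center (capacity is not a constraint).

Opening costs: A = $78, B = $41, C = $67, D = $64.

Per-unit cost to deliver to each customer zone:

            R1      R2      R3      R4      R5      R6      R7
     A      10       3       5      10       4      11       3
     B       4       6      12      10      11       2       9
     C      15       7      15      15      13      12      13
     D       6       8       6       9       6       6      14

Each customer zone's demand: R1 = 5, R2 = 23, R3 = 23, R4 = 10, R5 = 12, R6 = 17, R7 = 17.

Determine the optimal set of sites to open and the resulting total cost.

For any fixed open set, each customer zone goes to its cheapest open site; total = fixed + service.
{A, B}: R1→B 4·5=20, R2→A 3·23=69, R3→A 5·23=115, R4→A 10·10=100, R5→A 4·12=48, R6→B 2·17=34, R7→A 3·17=51. Service 437; fixed 119; total 556.
{A, B, D}: service 427 + fixed 183 = 610
{A, B, C}: R1→B 4·5=20, R2→A 3·23=69, R3→A 5·23=115, R4→A 10·10=100, R5→A 4·12=48, R6→B 2·17=34, R7→A 3·17=51. Service 437; fixed 186; total 623.
{A, B, C, D}: service 427 + fixed 250 = 677
(All 15 nonempty subsets were checked; A and B is lowest.)

Open A and B; minimum total cost 556.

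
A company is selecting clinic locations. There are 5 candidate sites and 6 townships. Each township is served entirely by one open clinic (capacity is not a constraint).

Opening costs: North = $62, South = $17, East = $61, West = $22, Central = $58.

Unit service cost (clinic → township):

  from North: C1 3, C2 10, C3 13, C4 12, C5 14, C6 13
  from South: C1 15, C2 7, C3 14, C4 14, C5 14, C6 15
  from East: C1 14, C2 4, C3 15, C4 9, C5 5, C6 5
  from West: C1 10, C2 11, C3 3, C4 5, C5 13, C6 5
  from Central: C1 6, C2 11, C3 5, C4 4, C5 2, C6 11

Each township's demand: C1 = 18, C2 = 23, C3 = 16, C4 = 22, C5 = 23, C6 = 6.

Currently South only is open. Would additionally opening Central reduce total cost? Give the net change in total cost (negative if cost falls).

Current service cost with {South}: 1375.
Adding Central: each township re-picks its cheapest; new service cost 549, saving 826.
Extra fixed cost: 58. Net change = 58 − 826 = -768.
(Totals: 1392 → 624.)

Yes — net change −768 (cost falls by 768).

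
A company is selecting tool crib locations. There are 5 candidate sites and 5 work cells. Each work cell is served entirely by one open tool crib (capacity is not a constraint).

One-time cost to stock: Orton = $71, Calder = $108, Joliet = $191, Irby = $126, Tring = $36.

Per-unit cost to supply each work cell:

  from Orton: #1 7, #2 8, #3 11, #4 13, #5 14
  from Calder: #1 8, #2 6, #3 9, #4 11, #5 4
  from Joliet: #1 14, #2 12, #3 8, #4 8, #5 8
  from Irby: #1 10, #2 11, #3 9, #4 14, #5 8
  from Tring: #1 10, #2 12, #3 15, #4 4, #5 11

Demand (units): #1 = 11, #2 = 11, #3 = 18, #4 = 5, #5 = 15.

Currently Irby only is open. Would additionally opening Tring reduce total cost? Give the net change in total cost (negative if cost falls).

Current service cost with {Irby}: 583.
Adding Tring: each work cell re-picks its cheapest; new service cost 533, saving 50.
Extra fixed cost: 36. Net change = 36 − 50 = -14.
(Totals: 709 → 695.)

Yes — net change −14 (cost falls by 14).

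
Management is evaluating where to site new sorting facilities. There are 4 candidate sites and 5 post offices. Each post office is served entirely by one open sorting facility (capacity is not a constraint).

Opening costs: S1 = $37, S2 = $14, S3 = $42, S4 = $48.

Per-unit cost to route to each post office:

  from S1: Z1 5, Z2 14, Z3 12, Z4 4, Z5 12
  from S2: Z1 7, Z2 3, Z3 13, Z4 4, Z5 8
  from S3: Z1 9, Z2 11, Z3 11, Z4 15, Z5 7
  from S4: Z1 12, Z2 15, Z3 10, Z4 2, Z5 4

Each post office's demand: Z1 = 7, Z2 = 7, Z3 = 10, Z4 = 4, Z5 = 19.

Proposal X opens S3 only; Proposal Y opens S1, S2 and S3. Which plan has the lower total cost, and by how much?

Proposal Y is cheaper by 77.

Proposal X: {S3}: Z1→S3 9·7=63, Z2→S3 11·7=77, Z3→S3 11·10=110, Z4→S3 15·4=60, Z5→S3 7·19=133. Service 443; fixed 42; total 485.
Proposal Y: {S1, S2, S3}: Z1→S1 5·7=35, Z2→S2 3·7=21, Z3→S3 11·10=110, Z4→S1 4·4=16, Z5→S3 7·19=133. Service 315; fixed 93; total 408.
Difference: |485 − 408| = 77.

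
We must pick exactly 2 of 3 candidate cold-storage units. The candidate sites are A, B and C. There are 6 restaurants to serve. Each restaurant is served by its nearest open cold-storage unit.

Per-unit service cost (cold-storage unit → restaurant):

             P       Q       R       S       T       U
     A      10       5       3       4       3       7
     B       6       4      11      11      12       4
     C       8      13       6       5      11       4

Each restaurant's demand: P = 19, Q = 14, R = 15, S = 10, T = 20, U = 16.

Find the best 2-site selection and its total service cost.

Choose A and B; total service cost 379.

With exactly 2 open, each restaurant uses its cheapest among the chosen.
{A, B}: P→B 6·19=114, Q→B 4·14=56, R→A 3·15=45, S→A 4·10=40, T→A 3·20=60, U→B 4·16=64. Service cost 379.
{A, C}: service cost 431
{B, C}: service cost 594
Among all 3 size-2 choices, {A, B} is lowest.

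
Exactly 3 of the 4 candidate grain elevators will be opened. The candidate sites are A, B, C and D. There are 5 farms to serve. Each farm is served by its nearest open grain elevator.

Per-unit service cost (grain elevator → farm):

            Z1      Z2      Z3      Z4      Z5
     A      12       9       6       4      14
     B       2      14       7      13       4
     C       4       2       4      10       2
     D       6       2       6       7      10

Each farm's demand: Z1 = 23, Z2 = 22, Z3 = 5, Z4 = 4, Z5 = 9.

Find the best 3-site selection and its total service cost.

With exactly 3 open, each farm uses its cheapest among the chosen.
{A, B, C}: Z1→B 2·23=46, Z2→C 2·22=44, Z3→C 4·5=20, Z4→A 4·4=16, Z5→C 2·9=18. Service cost 144.
{B, C, D}: service cost 156
{A, B, D}: service cost 172
Among all 4 size-3 choices, {A, B, C} is lowest.

Choose A, B and C; total service cost 144.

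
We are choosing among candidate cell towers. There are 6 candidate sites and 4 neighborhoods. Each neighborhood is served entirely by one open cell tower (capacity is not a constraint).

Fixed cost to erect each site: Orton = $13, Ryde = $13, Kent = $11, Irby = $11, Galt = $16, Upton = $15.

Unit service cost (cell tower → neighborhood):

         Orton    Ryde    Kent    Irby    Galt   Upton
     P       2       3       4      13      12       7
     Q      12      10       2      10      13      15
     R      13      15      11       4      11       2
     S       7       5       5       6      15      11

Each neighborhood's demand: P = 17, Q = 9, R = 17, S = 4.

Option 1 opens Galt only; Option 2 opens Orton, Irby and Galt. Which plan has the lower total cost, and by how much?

Option 2 is cheaper by 328.

Option 1: {Galt}: P→Galt 12·17=204, Q→Galt 13·9=117, R→Galt 11·17=187, S→Galt 15·4=60. Service 568; fixed 16; total 584.
Option 2: {Orton, Irby, Galt}: P→Orton 2·17=34, Q→Irby 10·9=90, R→Irby 4·17=68, S→Irby 6·4=24. Service 216; fixed 40; total 256.
Difference: |584 − 256| = 328.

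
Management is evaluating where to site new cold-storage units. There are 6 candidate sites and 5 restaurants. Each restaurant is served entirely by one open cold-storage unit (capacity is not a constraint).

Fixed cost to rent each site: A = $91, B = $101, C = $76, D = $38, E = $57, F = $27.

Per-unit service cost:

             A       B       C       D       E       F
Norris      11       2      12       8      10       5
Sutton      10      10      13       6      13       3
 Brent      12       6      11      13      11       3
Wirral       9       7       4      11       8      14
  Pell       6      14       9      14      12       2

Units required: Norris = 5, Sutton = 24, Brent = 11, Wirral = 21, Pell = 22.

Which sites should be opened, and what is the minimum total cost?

For any fixed open set, each restaurant goes to its cheapest open site; total = fixed + service.
{C, F}: Norris→F 5·5=25, Sutton→F 3·24=72, Brent→F 3·11=33, Wirral→C 4·21=84, Pell→F 2·22=44. Service 258; fixed 103; total 361.
{C, D, F}: service 258 + fixed 141 = 399
{C, E, F}: service 258 + fixed 160 = 418
{A, B, C, D, E, F}: service 243 + fixed 390 = 633
No other subset beats 361.

Open C and F; minimum total cost 361.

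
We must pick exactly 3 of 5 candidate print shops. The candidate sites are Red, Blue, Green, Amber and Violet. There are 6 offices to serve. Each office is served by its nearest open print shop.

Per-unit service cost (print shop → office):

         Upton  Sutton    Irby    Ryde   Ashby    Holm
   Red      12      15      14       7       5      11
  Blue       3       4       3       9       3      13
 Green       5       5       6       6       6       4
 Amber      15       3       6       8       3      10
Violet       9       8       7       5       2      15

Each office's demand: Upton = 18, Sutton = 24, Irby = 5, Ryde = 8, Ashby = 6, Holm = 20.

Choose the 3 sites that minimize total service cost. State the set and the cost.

With exactly 3 open, each office uses its cheapest among the chosen.
{Blue, Green, Amber}: Upton→Blue 3·18=54, Sutton→Amber 3·24=72, Irby→Blue 3·5=15, Ryde→Green 6·8=48, Ashby→Blue 3·6=18, Holm→Green 4·20=80. Service cost 287.
{Blue, Green, Violet}: service cost 297
{Red, Blue, Green}: service cost 311
Among all 10 size-3 choices, {Blue, Green, Amber} is lowest.

Choose Blue, Green and Amber; total service cost 287.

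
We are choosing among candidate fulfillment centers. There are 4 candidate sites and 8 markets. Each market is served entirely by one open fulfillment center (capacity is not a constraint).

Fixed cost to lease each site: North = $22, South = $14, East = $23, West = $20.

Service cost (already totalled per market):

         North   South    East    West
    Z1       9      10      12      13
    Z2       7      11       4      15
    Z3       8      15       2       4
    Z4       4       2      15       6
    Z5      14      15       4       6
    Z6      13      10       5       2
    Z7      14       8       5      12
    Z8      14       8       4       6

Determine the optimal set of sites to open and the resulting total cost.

Open South and East; minimum total cost 73.

For any fixed open set, each market goes to its cheapest open site; total = fixed + service.
{South, East}: Z1→South 10, Z2→East 4, Z3→East 2, Z4→South 2, Z5→East 4, Z6→East 5, Z7→East 5, Z8→East 4. Service 36; fixed 37; total 73.
{East}: service 51 + fixed 23 = 74
{North, East}: Z1→North 9, Z2→East 4, Z3→East 2, Z4→North 4, Z5→East 4, Z6→East 5, Z7→East 5, Z8→East 4. Service 37; fixed 45; total 82.
{North, South, East, West}: service 32 + fixed 79 = 111
No other subset beats 73.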